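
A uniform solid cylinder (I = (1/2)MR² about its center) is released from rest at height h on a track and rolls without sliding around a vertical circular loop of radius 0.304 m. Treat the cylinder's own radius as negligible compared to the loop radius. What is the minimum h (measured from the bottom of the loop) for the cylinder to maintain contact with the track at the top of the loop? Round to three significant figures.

h_min ≈ 0.836 m

With I = (1/2)MR², the ratio k = I/(MR²) is 0.5.
At the top of the loop, the minimum-contact condition is Mg = Mv_top²/r, so v_top² = gr.
With ω = v/R, the kinetic energy at speed v is ½(1+k)Mv² = (3/4)Mv².
Energy conservation from release (height h) to the top (height 2r): Mgh = Mg(2r) + (3/4)M·gr.
Thus h_min = 2r + (1+k)r/2 = r(2 + 1.5/2) = 0.304 × 2.75 ≈ 0.836 m.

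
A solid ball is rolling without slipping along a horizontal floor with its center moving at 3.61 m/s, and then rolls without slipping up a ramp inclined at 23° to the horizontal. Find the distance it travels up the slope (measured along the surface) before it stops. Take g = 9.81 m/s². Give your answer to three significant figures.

d ≈ 2.38 m

Here I = (2/5)MR², so the shape factor k = I/(MR²) = 0.4.
Since it rolls without slipping, ω = v/R and KE = ½Mv² + ½Iω² = ½(1+k)Mv² = (7/10)Mv².
Setting this equal to Mgh gives the vertical rise h = (1+k)v₀²/(2g) = 1.4×3.61²/(2×9.81) = 0.9299 m.
The distance along the slope is d = h/sinθ = 0.9299/sin23° ≈ 2.38 m.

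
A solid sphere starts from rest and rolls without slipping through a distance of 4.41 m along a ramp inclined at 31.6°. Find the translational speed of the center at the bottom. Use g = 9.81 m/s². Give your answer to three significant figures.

The moment of inertia is (2/5)MR², giving k ≡ I/(MR²) = 0.4.
Rolling without slipping gives ω = v/R, so the total kinetic energy is ½Mv² + ½Iω² = ½(1+k)Mv² = (7/10)Mv².
The vertical drop is h = L sinθ = 4.41 × sin31.6° = 2.311 m.
Setting Mgh = (7/10)Mv² gives v = √(2gh/(1+k)) = √(2·9.81·2.311/1.4) ≈ 5.69 m/s.

v ≈ 5.69 m/s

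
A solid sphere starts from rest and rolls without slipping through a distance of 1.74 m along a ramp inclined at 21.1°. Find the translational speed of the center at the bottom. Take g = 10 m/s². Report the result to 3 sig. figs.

v ≈ 2.99 m/s

With I = (2/5)MR², the ratio k = I/(MR²) is 0.4.
The rolling condition ω = v/R makes the rotational term ½I(v/R)² = ½kMv², so KE_total = ½(1+k)Mv² = (7/10)Mv².
The vertical drop is h = L sinθ = 1.74 × sin21.1° = 0.6264 m.
Energy conservation: Mgh = (7/10)Mv², so v = √(2gh/(1+k)) = √(2 × 10 × 0.6264 / 1.4) ≈ 2.99 m/s.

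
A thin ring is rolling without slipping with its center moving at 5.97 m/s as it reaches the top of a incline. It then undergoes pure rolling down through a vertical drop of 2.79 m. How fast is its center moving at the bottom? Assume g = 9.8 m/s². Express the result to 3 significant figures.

Here I = MR², so the shape factor k = I/(MR²) = 1.
Rolling without slipping gives ω = v/R, so the total kinetic energy is ½Mv² + ½Iω² = ½(1+k)Mv² = Mv².
Energy conservation: Mv₀² + Mgh = Mv², so v² = v₀² + 2gh/(1+k).
v = √(5.97² + 2×9.8×2.79/2) = √62.98 ≈ 7.94 m/s.

v ≈ 7.94 m/s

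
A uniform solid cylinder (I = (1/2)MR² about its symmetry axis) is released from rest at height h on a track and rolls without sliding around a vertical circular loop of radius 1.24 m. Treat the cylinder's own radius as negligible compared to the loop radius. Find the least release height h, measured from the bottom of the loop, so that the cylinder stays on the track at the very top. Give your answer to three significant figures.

h_min ≈ 3.41 m

The moment of inertia is (1/2)MR², giving k ≡ I/(MR²) = 0.5.
At the top of the loop, the minimum-contact condition is Mg = Mv_top²/r, so v_top² = gr.
With ω = v/R, the kinetic energy at speed v is ½(1+k)Mv² = (3/4)Mv².
Energy conservation from release (height h) to the top (height 2r): Mgh = Mg(2r) + (3/4)M·gr.
Thus h_min = 2r + (1+k)r/2 = r(2 + 1.5/2) = 1.24 × 2.75 ≈ 3.41 m.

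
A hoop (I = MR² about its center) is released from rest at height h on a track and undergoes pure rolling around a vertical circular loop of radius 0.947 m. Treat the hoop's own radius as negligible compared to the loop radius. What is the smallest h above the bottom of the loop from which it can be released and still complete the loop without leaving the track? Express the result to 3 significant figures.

With I = MR², the ratio k = I/(MR²) is 1.
At the top of the loop, the minimum-contact condition is Mg = Mv_top²/r, so v_top² = gr.
With ω = v/R, the kinetic energy at speed v is ½(1+k)Mv² = Mv².
Energy conservation from release (height h) to the top (height 2r): Mgh = Mg(2r) + M·gr.
Thus h_min = 2r + (1+k)r/2 = r(2 + 2/2) = 0.947 × 3 ≈ 2.84 m.

h_min ≈ 2.84 m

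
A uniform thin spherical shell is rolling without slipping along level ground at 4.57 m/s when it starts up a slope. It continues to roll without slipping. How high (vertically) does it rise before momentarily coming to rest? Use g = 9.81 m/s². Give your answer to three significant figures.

For this body I = (2/3)MR², i.e. k = I/(MR²) = 2/3.
Pure rolling means v = ωR; then KE = ½Mv² + ½I(v/R)² = ½(1+k)Mv² = (5/6)Mv².
All of this converts to potential energy at the highest point: (5/6)Mv₀² = Mgh.
Thus h = (1+k)v₀²/(2g) = 1.667 × 4.57² / (2 × 9.81) ≈ 1.77 m.

h ≈ 1.77 m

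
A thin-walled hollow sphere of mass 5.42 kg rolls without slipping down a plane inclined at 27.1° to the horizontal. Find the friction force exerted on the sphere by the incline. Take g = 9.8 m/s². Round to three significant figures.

With I = (2/3)MR², the ratio k = I/(MR²) is 2/3.
Newton's second law down the slope: Mg sinθ − f = Ma. The torque equation fR = Iα (with α = a/R) gives f = kMa.
Combining, a = g sinθ/(1+k) and f = kMa = kMg sinθ/(1+k).
f = (2/3) × 5.42 × 9.8 × sin27.1° / 1.667 ≈ 9.68 N.

f ≈ 9.68 N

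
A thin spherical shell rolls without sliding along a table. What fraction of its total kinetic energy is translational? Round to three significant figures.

For this body I = (2/3)MR², i.e. k = I/(MR²) = 2/3.
Since ω = v/R, the translational part is ½Mv² and the rotational part is ½I(v/R)² = ½kMv²; the total is ½(1+k)Mv².
The translational fraction is therefore 1/(1+k) = 1/1.667 ≈ 0.600.

fraction ≈ 0.600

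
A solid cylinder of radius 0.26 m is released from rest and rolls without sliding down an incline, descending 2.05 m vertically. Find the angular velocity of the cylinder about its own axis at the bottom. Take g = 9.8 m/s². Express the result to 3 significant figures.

Here I = (1/2)MR², so the shape factor k = I/(MR²) = 0.5.
The rolling condition ω = v/R makes the rotational term ½I(v/R)² = ½kMv², so KE_total = ½(1+k)Mv² = (3/4)Mv².
Energy conservation Mgh = ½(1+k)Mv² gives v = √(2gh/(1+k)) = √(2 × 9.8 × 2.05 / 1.5) = 5.176 m/s.
Then ω = v/R = 5.176 / 0.26 ≈ 19.9 rad/s.

ω ≈ 19.9 rad/s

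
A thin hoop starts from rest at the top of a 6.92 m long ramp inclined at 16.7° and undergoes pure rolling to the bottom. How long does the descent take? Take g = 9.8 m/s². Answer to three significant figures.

t ≈ 3.14 s

Here I = MR², so the shape factor k = I/(MR²) = 1.
Newton's second law down the slope: Mg sinθ − f = Ma. The torque equation fR = Iα (with α = a/R) gives f = kMa.
Hence a = g sinθ/(1+k) = 9.8×sin16.7°/2 = 1.408 m/s².
Starting from rest, L = ½at², so t = √(2L/a) = √(2×6.92/1.408) ≈ 3.14 s.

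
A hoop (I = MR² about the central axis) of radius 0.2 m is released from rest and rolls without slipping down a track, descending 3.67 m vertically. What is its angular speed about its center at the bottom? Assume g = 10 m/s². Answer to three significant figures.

The moment of inertia is MR², giving k ≡ I/(MR²) = 1.
Rolling without slipping gives ω = v/R, so the total kinetic energy is ½Mv² + ½Iω² = ½(1+k)Mv² = Mv².
Energy conservation Mgh = ½(1+k)Mv² gives v = √(2gh/(1+k)) = √(2 × 10 × 3.67 / 2) = 6.058 m/s.
The angular speed follows from ω = v/R = 6.058/0.2 ≈ 30.3 rad/s.

ω ≈ 30.3 rad/s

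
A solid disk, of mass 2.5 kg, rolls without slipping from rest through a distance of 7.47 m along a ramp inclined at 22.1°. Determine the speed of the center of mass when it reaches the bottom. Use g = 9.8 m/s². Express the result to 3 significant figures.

v ≈ 6.06 m/s

Here I = (1/2)MR², so the shape factor k = I/(MR²) = 0.5.
The rolling condition ω = v/R makes the rotational term ½I(v/R)² = ½kMv², so KE_total = ½(1+k)Mv² = (3/4)Mv².
The vertical drop is h = L sinθ = 7.47 × sin22.1° = 2.81 m.
Energy conservation: Mgh = (3/4)Mv², so v = √(2gh/(1+k)) = √(2 × 9.8 × 2.81 / 1.5) ≈ 6.06 m/s.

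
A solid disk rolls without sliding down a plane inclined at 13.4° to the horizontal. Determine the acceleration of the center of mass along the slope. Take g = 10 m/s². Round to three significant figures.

a ≈ 1.54 m/s²

Here I = (1/2)MR², so the shape factor k = I/(MR²) = 0.5.
Along the incline Mg sinθ − f = Ma, and torque about the center fR = Iα = kMR²(a/R) gives f = kMa.
Eliminating f: Mg sinθ = (1+k)Ma, so a = g sinθ/(1+k) = 10 × sin13.4° / 1.5 ≈ 1.54 m/s².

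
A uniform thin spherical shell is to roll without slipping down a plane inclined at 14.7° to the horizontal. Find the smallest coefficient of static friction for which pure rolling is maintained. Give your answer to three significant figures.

Here I = (2/3)MR², so the shape factor k = I/(MR²) = 2/3.
Newton's second law down the slope: Mg sinθ − f = Ma. The torque equation fR = Iα (with α = a/R) gives f = kMa.
These give a = g sinθ/(1+k) and the required friction f = kMg sinθ/(1+k).
With N = Mg cosθ, the no-slip condition f ≤ μN gives μ_min = f/N = k tanθ/(1+k).
μ_min = (2/3) × tan14.7° / 1.667 ≈ 0.105.

μ_min ≈ 0.105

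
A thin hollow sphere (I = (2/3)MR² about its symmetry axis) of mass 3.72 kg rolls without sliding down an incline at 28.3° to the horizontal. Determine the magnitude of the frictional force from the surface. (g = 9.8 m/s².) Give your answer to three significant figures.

For this body I = (2/3)MR², i.e. k = I/(MR²) = 2/3.
Translational: Mg sinθ − f = Ma. Rotational about the CM: fR = Iα = kMRa, so f = kMa.
Combining, a = g sinθ/(1+k) and f = kMa = kMg sinθ/(1+k).
f = (2/3) × 3.72 × 9.8 × sin28.3° / 1.667 ≈ 6.91 N.

f ≈ 6.91 N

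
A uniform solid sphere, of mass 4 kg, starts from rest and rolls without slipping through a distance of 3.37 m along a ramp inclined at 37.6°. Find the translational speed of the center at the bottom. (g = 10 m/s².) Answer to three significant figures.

v ≈ 5.42 m/s

For this body I = (2/5)MR², i.e. k = I/(MR²) = 0.4.
Rolling without slipping gives ω = v/R, so the total kinetic energy is ½Mv² + ½Iω² = ½(1+k)Mv² = (7/10)Mv².
The vertical drop is h = L sinθ = 3.37 × sin37.6° = 2.056 m.
Energy conservation: Mgh = (7/10)Mv², so v = √(2gh/(1+k)) = √(2 × 10 × 2.056 / 1.4) ≈ 5.42 m/s.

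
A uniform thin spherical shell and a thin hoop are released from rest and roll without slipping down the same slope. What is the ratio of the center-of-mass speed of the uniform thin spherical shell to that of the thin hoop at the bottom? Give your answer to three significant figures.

v_ratio ≈ 1.10

Each satisfies Mgh = ½(1+k)Mv² with k = I/(MR²), so v ∝ 1/√(1+k).
For the uniform thin spherical shell k = 2/3; for the thin hoop k = 1.
v₁/v₂ = √((1+k₂)/(1+k₁)) = √(2/1.667) ≈ 1.10.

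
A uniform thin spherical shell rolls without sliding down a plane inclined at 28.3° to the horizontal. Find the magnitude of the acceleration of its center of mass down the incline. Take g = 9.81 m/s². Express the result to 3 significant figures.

For this body I = (2/3)MR², i.e. k = I/(MR²) = 2/3.
Newton's second law down the slope: Mg sinθ − f = Ma. The torque equation fR = Iα (with α = a/R) gives f = kMa.
Eliminating f: Mg sinθ = (1+k)Ma, so a = g sinθ/(1+k) = 9.81 × sin28.3° / 1.667 ≈ 2.79 m/s².

a ≈ 2.79 m/s²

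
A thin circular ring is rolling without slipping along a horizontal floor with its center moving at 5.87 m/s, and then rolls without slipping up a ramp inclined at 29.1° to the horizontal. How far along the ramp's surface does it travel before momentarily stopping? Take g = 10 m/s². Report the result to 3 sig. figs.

d ≈ 7.09 m

Here I = MR², so the shape factor k = I/(MR²) = 1.
Since it rolls without slipping, ω = v/R and KE = ½Mv² + ½Iω² = ½(1+k)Mv² = Mv².
Setting this equal to Mgh gives the vertical rise h = (1+k)v₀²/(2g) = 2×5.87²/(2×10) = 3.446 m.
The distance along the slope is d = h/sinθ = 3.446/sin29.1° ≈ 7.09 m.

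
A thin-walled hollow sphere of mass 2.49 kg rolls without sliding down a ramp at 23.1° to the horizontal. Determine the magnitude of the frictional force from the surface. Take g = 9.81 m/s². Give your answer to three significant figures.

f ≈ 3.83 N

The moment of inertia is (2/3)MR², giving k ≡ I/(MR²) = 2/3.
Newton's second law down the slope: Mg sinθ − f = Ma. The torque equation fR = Iα (with α = a/R) gives f = kMa.
Combining, a = g sinθ/(1+k) and f = kMa = kMg sinθ/(1+k).
f = (2/3) × 2.49 × 9.81 × sin23.1° / 1.667 ≈ 3.83 N.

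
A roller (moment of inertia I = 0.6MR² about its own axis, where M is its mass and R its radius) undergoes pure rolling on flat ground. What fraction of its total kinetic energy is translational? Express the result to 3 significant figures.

The moment of inertia is 0.6MR², giving k ≡ I/(MR²) = 0.6.
Since ω = v/R, the translational part is ½Mv² and the rotational part is ½I(v/R)² = ½kMv²; the total is ½(1+k)Mv².
The translational fraction is therefore 1/(1+k) = 1/1.6 ≈ 0.625.

fraction ≈ 0.625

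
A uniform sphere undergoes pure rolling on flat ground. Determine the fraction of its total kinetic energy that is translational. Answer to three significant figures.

For this body I = (2/5)MR², i.e. k = I/(MR²) = 0.4.
Since ω = v/R, the translational part is ½Mv² and the rotational part is ½I(v/R)² = ½kMv²; the total is ½(1+k)Mv².
The translational fraction is therefore 1/(1+k) = 1/1.4 ≈ 0.714.

fraction ≈ 0.714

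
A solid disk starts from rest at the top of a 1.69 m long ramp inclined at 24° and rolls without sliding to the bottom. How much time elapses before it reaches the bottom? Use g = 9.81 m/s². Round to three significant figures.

Here I = (1/2)MR², so the shape factor k = I/(MR²) = 0.5.
Newton's second law down the slope: Mg sinθ − f = Ma. The torque equation fR = Iα (with α = a/R) gives f = kMa.
Hence a = g sinθ/(1+k) = 9.81×sin24°/1.5 = 2.66 m/s².
Starting from rest, L = ½at², so t = √(2L/a) = √(2×1.69/2.66) ≈ 1.13 s.

t ≈ 1.13 s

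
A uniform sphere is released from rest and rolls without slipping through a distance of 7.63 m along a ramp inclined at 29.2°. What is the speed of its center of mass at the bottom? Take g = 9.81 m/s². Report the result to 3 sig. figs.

With I = (2/5)MR², the ratio k = I/(MR²) is 0.4.
Pure rolling means v = ωR; then KE = ½Mv² + ½I(v/R)² = ½(1+k)Mv² = (7/10)Mv².
The vertical drop is h = L sinθ = 7.63 × sin29.2° = 3.722 m.
Energy conservation: Mgh = (7/10)Mv², so v = √(2gh/(1+k)) = √(2 × 9.81 × 3.722 / 1.4) ≈ 7.22 m/s.

v ≈ 7.22 m/s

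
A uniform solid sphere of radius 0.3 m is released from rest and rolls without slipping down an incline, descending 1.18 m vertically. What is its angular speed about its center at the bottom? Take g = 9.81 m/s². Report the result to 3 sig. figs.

Here I = (2/5)MR², so the shape factor k = I/(MR²) = 0.4.
Since it rolls without slipping, ω = v/R and KE = ½Mv² + ½Iω² = ½(1+k)Mv² = (7/10)Mv².
Energy conservation Mgh = ½(1+k)Mv² gives v = √(2gh/(1+k)) = √(2 × 9.81 × 1.18 / 1.4) = 4.067 m/s.
Then ω = v/R = 4.067 / 0.3 ≈ 13.6 rad/s.

ω ≈ 13.6 rad/s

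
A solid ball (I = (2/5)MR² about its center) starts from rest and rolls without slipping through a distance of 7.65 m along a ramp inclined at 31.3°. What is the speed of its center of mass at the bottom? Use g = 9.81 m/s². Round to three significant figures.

v ≈ 7.46 m/s

With I = (2/5)MR², the ratio k = I/(MR²) is 0.4.
The rolling condition ω = v/R makes the rotational term ½I(v/R)² = ½kMv², so KE_total = ½(1+k)Mv² = (7/10)Mv².
The vertical drop is h = L sinθ = 7.65 × sin31.3° = 3.974 m.
Setting Mgh = (7/10)Mv² gives v = √(2gh/(1+k)) = √(2·9.81·3.974/1.4) ≈ 7.46 m/s.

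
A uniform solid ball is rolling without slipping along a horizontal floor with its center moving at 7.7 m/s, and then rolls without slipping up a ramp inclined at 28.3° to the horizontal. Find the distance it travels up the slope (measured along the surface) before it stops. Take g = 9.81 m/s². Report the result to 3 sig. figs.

The moment of inertia is (2/5)MR², giving k ≡ I/(MR²) = 0.4.
Since it rolls without slipping, ω = v/R and KE = ½Mv² + ½Iω² = ½(1+k)Mv² = (7/10)Mv².
Setting this equal to Mgh gives the vertical rise h = (1+k)v₀²/(2g) = 1.4×7.7²/(2×9.81) = 4.231 m.
The distance along the slope is d = h/sinθ = 4.231/sin28.3° ≈ 8.92 m.

d ≈ 8.92 m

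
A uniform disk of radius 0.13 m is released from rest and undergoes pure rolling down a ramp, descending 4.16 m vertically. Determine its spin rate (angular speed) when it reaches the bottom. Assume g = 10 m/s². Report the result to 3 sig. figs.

ω ≈ 57.3 rad/s

Here I = (1/2)MR², so the shape factor k = I/(MR²) = 0.5.
The rolling condition ω = v/R makes the rotational term ½I(v/R)² = ½kMv², so KE_total = ½(1+k)Mv² = (3/4)Mv².
Energy conservation Mgh = ½(1+k)Mv² gives v = √(2gh/(1+k)) = √(2 × 10 × 4.16 / 1.5) = 7.448 m/s.
The angular speed follows from ω = v/R = 7.448/0.13 ≈ 57.3 rad/s.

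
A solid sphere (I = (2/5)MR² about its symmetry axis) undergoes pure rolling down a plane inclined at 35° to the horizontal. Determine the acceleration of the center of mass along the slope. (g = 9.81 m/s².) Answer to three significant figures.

The moment of inertia is (2/5)MR², giving k ≡ I/(MR²) = 0.4.
Translational: Mg sinθ − f = Ma. Rotational about the CM: fR = Iα = kMRa, so f = kMa.
Eliminating f: Mg sinθ = (1+k)Ma, so a = g sinθ/(1+k) = 9.81 × sin35° / 1.4 ≈ 4.02 m/s².

a ≈ 4.02 m/s²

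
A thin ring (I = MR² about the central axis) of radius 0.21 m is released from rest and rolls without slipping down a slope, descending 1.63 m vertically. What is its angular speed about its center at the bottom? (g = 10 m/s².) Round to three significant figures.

ω ≈ 19.2 rad/s

For this body I = MR², i.e. k = I/(MR²) = 1.
The rolling condition ω = v/R makes the rotational term ½I(v/R)² = ½kMv², so KE_total = ½(1+k)Mv² = Mv².
Energy conservation Mgh = ½(1+k)Mv² gives v = √(2gh/(1+k)) = √(2 × 10 × 1.63 / 2) = 4.037 m/s.
The angular speed follows from ω = v/R = 4.037/0.21 ≈ 19.2 rad/s.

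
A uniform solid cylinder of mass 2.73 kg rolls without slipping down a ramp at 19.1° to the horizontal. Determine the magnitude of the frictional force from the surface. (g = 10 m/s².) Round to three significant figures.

f ≈ 2.98 N

Here I = (1/2)MR², so the shape factor k = I/(MR²) = 0.5.
Along the incline Mg sinθ − f = Ma, and torque about the center fR = Iα = kMR²(a/R) gives f = kMa.
Combining, a = g sinθ/(1+k) and f = kMa = kMg sinθ/(1+k).
f = 0.5 × 2.73 × 10 × sin19.1° / 1.5 ≈ 2.98 N.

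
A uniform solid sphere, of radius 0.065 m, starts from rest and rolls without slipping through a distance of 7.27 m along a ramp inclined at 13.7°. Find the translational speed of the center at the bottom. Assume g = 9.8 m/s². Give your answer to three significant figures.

v ≈ 4.91 m/s

With I = (2/5)MR², the ratio k = I/(MR²) is 0.4.
Since it rolls without slipping, ω = v/R and KE = ½Mv² + ½Iω² = ½(1+k)Mv² = (7/10)Mv².
The vertical drop is h = L sinθ = 7.27 × sin13.7° = 1.722 m.
Setting Mgh = (7/10)Mv² gives v = √(2gh/(1+k)) = √(2·9.8·1.722/1.4) ≈ 4.91 m/s.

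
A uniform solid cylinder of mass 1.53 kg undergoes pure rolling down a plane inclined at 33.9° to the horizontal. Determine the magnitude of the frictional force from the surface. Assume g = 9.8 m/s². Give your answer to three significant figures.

f ≈ 2.79 N

Here I = (1/2)MR², so the shape factor k = I/(MR²) = 0.5.
Along the incline Mg sinθ − f = Ma, and torque about the center fR = Iα = kMR²(a/R) gives f = kMa.
Combining, a = g sinθ/(1+k) and f = kMa = kMg sinθ/(1+k).
f = 0.5 × 1.53 × 9.8 × sin33.9° / 1.5 ≈ 2.79 N.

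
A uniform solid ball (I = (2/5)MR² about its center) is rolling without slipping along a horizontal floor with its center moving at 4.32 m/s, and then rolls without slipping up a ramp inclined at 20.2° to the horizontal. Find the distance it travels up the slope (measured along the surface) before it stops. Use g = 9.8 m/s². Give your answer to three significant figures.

For this body I = (2/5)MR², i.e. k = I/(MR²) = 0.4.
Since it rolls without slipping, ω = v/R and KE = ½Mv² + ½Iω² = ½(1+k)Mv² = (7/10)Mv².
Setting this equal to Mgh gives the vertical rise h = (1+k)v₀²/(2g) = 1.4×4.32²/(2×9.8) = 1.333 m.
Along the incline, d = h/sinθ = 1.333/sin20.2° ≈ 3.86 m.

d ≈ 3.86 m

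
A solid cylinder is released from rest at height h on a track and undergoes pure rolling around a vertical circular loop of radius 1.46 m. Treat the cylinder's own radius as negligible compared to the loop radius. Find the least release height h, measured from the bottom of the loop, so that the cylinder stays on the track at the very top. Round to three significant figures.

h_min ≈ 4.02 m

With I = (1/2)MR², the ratio k = I/(MR²) is 0.5.
At the top, contact is just lost when gravity alone supplies the centripetal force: Mg = Mv_top²/r, i.e. v_top² = gr.
With ω = v/R, the kinetic energy at speed v is ½(1+k)Mv² = (3/4)Mv².
Energy conservation from release (height h) to the top (height 2r): Mgh = Mg(2r) + (3/4)M·gr.
Thus h_min = 2r + (1+k)r/2 = r(2 + 1.5/2) = 1.46 × 2.75 ≈ 4.02 m.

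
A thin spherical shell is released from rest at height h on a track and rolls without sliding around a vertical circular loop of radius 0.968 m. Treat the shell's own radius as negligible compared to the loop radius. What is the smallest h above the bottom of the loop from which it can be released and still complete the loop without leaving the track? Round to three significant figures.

h_min ≈ 2.74 m

Here I = (2/3)MR², so the shape factor k = I/(MR²) = 2/3.
At the top of the loop, the minimum-contact condition is Mg = Mv_top²/r, so v_top² = gr.
With ω = v/R, the kinetic energy at speed v is ½(1+k)Mv² = (5/6)Mv².
Energy conservation from release (height h) to the top (height 2r): Mgh = Mg(2r) + (5/6)M·gr.
Thus h_min = 2r + (1+k)r/2 = r(2 + 1.667/2) = 0.968 × 2.833 ≈ 2.74 m.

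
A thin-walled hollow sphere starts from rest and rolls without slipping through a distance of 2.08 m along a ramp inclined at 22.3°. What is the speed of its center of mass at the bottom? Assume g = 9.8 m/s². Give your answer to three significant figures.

For this body I = (2/3)MR², i.e. k = I/(MR²) = 2/3.
Pure rolling means v = ωR; then KE = ½Mv² + ½I(v/R)² = ½(1+k)Mv² = (5/6)Mv².
The vertical drop is h = L sinθ = 2.08 × sin22.3° = 0.7893 m.
Setting Mgh = (5/6)Mv² gives v = √(2gh/(1+k)) = √(2·9.8·0.7893/1.667) ≈ 3.05 m/s.

v ≈ 3.05 m/s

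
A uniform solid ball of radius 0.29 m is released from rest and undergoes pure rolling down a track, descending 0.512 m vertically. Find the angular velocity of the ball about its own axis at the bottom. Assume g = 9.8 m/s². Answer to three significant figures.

The moment of inertia is (2/5)MR², giving k ≡ I/(MR²) = 0.4.
Since it rolls without slipping, ω = v/R and KE = ½Mv² + ½Iω² = ½(1+k)Mv² = (7/10)Mv².
Energy conservation Mgh = ½(1+k)Mv² gives v = √(2gh/(1+k)) = √(2 × 9.8 × 0.512 / 1.4) = 2.677 m/s.
Then ω = v/R = 2.677 / 0.29 ≈ 9.23 rad/s.

ω ≈ 9.23 rad/s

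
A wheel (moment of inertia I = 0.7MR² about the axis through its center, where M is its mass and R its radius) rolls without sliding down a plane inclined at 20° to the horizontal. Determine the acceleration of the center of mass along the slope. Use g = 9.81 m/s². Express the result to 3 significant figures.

a ≈ 1.97 m/s²

The moment of inertia is 0.7MR², giving k ≡ I/(MR²) = 0.7.
Translational: Mg sinθ − f = Ma. Rotational about the CM: fR = Iα = kMRa, so f = kMa.
Eliminating f: Mg sinθ = (1+k)Ma, so a = g sinθ/(1+k) = 9.81 × sin20° / 1.7 ≈ 1.97 m/s².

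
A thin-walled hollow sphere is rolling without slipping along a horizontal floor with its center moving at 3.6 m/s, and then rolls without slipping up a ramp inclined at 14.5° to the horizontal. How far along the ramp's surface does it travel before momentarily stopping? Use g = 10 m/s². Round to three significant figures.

d ≈ 4.31 m

With I = (2/3)MR², the ratio k = I/(MR²) is 2/3.
The rolling condition ω = v/R makes the rotational term ½I(v/R)² = ½kMv², so KE_total = ½(1+k)Mv² = (5/6)Mv².
Setting this equal to Mgh gives the vertical rise h = (1+k)v₀²/(2g) = 1.667×3.6²/(2×10) = 1.08 m.
Along the incline, d = h/sinθ = 1.08/sin14.5° ≈ 4.31 m.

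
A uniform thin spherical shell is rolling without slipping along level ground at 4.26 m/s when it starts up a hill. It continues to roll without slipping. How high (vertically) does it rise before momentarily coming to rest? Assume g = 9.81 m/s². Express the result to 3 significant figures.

h ≈ 1.54 m

Here I = (2/3)MR², so the shape factor k = I/(MR²) = 2/3.
Pure rolling means v = ωR; then KE = ½Mv² + ½I(v/R)² = ½(1+k)Mv² = (5/6)Mv².
All of this converts to potential energy at the highest point: (5/6)Mv₀² = Mgh.
Thus h = (1+k)v₀²/(2g) = 1.667 × 4.26² / (2 × 9.81) ≈ 1.54 m.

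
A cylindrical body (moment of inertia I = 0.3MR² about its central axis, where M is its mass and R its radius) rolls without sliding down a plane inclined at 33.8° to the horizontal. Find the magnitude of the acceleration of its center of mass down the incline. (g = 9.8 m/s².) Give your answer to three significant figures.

a ≈ 4.19 m/s²

The moment of inertia is 0.3MR², giving k ≡ I/(MR²) = 0.3.
Translational: Mg sinθ − f = Ma. Rotational about the CM: fR = Iα = kMRa, so f = kMa.
Eliminating f: Mg sinθ = (1+k)Ma, so a = g sinθ/(1+k) = 9.8 × sin33.8° / 1.3 ≈ 4.19 m/s².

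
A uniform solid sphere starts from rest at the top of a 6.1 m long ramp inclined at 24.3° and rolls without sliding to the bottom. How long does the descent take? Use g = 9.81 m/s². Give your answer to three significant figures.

The moment of inertia is (2/5)MR², giving k ≡ I/(MR²) = 0.4.
Newton's second law down the slope: Mg sinθ − f = Ma. The torque equation fR = Iα (with α = a/R) gives f = kMa.
Hence a = g sinθ/(1+k) = 9.81×sin24.3°/1.4 = 2.884 m/s².
Starting from rest, L = ½at², so t = √(2L/a) = √(2×6.1/2.884) ≈ 2.06 s.

t ≈ 2.06 s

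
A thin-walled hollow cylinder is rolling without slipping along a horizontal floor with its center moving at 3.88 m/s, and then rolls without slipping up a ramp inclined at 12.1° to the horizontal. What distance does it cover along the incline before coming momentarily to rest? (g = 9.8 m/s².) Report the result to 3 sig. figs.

The moment of inertia is MR², giving k ≡ I/(MR²) = 1.
Rolling without slipping gives ω = v/R, so the total kinetic energy is ½Mv² + ½Iω² = ½(1+k)Mv² = Mv².
Setting this equal to Mgh gives the vertical rise h = (1+k)v₀²/(2g) = 2×3.88²/(2×9.8) = 1.536 m.
Along the incline, d = h/sinθ = 1.536/sin12.1° ≈ 7.33 m.

d ≈ 7.33 m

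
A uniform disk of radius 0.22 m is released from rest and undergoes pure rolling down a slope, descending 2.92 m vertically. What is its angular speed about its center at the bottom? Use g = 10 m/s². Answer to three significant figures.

The moment of inertia is (1/2)MR², giving k ≡ I/(MR²) = 0.5.
Since it rolls without slipping, ω = v/R and KE = ½Mv² + ½Iω² = ½(1+k)Mv² = (3/4)Mv².
Energy conservation Mgh = ½(1+k)Mv² gives v = √(2gh/(1+k)) = √(2 × 10 × 2.92 / 1.5) = 6.24 m/s.
Then ω = v/R = 6.24 / 0.22 ≈ 28.4 rad/s.

ω ≈ 28.4 rad/s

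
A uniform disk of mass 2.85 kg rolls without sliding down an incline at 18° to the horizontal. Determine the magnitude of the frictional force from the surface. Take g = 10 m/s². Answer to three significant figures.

f ≈ 2.94 N

The moment of inertia is (1/2)MR², giving k ≡ I/(MR²) = 0.5.
Translational: Mg sinθ − f = Ma. Rotational about the CM: fR = Iα = kMRa, so f = kMa.
Combining, a = g sinθ/(1+k) and f = kMa = kMg sinθ/(1+k).
f = 0.5 × 2.85 × 10 × sin18° / 1.5 ≈ 2.94 N.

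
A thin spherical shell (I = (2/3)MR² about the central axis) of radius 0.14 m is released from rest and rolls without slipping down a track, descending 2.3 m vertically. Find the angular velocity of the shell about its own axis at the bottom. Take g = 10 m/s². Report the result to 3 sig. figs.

Here I = (2/3)MR², so the shape factor k = I/(MR²) = 2/3.
Since it rolls without slipping, ω = v/R and KE = ½Mv² + ½Iω² = ½(1+k)Mv² = (5/6)Mv².
Energy conservation Mgh = ½(1+k)Mv² gives v = √(2gh/(1+k)) = √(2 × 10 × 2.3 / 1.667) = 5.254 m/s.
Then ω = v/R = 5.254 / 0.14 ≈ 37.5 rad/s.

ω ≈ 37.5 rad/s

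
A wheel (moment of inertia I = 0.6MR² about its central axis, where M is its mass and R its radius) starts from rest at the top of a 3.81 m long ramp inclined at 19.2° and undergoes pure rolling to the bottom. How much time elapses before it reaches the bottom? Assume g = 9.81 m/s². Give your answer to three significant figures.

t ≈ 1.94 s

Here I = 0.6MR², so the shape factor k = I/(MR²) = 0.6.
Along the incline Mg sinθ − f = Ma, and torque about the center fR = Iα = kMR²(a/R) gives f = kMa.
Hence a = g sinθ/(1+k) = 9.81×sin19.2°/1.6 = 2.016 m/s².
Starting from rest, L = ½at², so t = √(2L/a) = √(2×3.81/2.016) ≈ 1.94 s.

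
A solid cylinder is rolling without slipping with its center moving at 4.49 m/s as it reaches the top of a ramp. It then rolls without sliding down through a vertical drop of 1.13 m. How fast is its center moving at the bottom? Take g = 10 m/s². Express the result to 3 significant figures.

For this body I = (1/2)MR², i.e. k = I/(MR²) = 0.5.
The rolling condition ω = v/R makes the rotational term ½I(v/R)² = ½kMv², so KE_total = ½(1+k)Mv² = (3/4)Mv².
Conserving energy between top and bottom: (3/4)Mv² = (3/4)Mv₀² + Mgh, hence v² = v₀² + 2gh/(1+k).
v = √(4.49² + 2×10×1.13/1.5) = √35.23 ≈ 5.94 m/s.

v ≈ 5.94 m/s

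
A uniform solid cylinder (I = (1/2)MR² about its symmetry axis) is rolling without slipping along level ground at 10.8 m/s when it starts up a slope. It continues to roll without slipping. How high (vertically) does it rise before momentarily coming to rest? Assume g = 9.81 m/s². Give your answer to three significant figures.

h ≈ 8.92 m

With I = (1/2)MR², the ratio k = I/(MR²) is 0.5.
The rolling condition ω = v/R makes the rotational term ½I(v/R)² = ½kMv², so KE_total = ½(1+k)Mv² = (3/4)Mv².
All of this converts to potential energy at the highest point: (3/4)Mv₀² = Mgh.
Thus h = (1+k)v₀²/(2g) = 1.5 × 10.8² / (2 × 9.81) ≈ 8.92 m.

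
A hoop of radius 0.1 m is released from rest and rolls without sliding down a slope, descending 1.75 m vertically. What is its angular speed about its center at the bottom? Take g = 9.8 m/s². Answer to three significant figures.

Here I = MR², so the shape factor k = I/(MR²) = 1.
Pure rolling means v = ωR; then KE = ½Mv² + ½I(v/R)² = ½(1+k)Mv² = Mv².
Energy conservation Mgh = ½(1+k)Mv² gives v = √(2gh/(1+k)) = √(2 × 9.8 × 1.75 / 2) = 4.141 m/s.
Then ω = v/R = 4.141 / 0.1 ≈ 41.4 rad/s.

ω ≈ 41.4 rad/s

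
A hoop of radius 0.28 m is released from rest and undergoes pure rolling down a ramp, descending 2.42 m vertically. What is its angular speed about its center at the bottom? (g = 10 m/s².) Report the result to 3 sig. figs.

ω ≈ 17.6 rad/s

The moment of inertia is MR², giving k ≡ I/(MR²) = 1.
Since it rolls without slipping, ω = v/R and KE = ½Mv² + ½Iω² = ½(1+k)Mv² = Mv².
Energy conservation Mgh = ½(1+k)Mv² gives v = √(2gh/(1+k)) = √(2 × 10 × 2.42 / 2) = 4.919 m/s.
The angular speed follows from ω = v/R = 4.919/0.28 ≈ 17.6 rad/s.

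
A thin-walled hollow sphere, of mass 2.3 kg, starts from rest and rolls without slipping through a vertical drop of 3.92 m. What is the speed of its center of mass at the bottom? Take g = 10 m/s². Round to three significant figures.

For this body I = (2/3)MR², i.e. k = I/(MR²) = 2/3.
Since it rolls without slipping, ω = v/R and KE = ½Mv² + ½Iω² = ½(1+k)Mv² = (5/6)Mv².
Energy conservation: Mgh = (5/6)Mv², so v = √(2gh/(1+k)) = √(2 × 10 × 3.92 / 1.667) ≈ 6.86 m/s.

v ≈ 6.86 m/s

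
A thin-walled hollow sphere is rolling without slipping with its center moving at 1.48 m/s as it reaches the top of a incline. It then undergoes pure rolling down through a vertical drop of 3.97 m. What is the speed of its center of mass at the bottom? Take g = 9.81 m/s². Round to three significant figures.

v ≈ 6.99 m/s

Here I = (2/3)MR², so the shape factor k = I/(MR²) = 2/3.
Pure rolling means v = ωR; then KE = ½Mv² + ½I(v/R)² = ½(1+k)Mv² = (5/6)Mv².
Energy conservation: (5/6)Mv₀² + Mgh = (5/6)Mv², so v² = v₀² + 2gh/(1+k).
v = √(1.48² + 2×9.81×3.97/1.667) = √48.93 ≈ 6.99 m/s.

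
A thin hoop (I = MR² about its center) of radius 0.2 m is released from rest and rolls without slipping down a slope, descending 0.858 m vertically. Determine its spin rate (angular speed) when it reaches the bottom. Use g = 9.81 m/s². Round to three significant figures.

Here I = MR², so the shape factor k = I/(MR²) = 1.
Since it rolls without slipping, ω = v/R and KE = ½Mv² + ½Iω² = ½(1+k)Mv² = Mv².
Energy conservation Mgh = ½(1+k)Mv² gives v = √(2gh/(1+k)) = √(2 × 9.81 × 0.858 / 2) = 2.901 m/s.
Then ω = v/R = 2.901 / 0.2 ≈ 14.5 rad/s.

ω ≈ 14.5 rad/s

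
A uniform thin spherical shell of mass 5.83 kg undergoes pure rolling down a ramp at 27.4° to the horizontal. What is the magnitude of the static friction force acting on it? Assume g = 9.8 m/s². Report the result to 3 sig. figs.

f ≈ 10.5 N

For this body I = (2/3)MR², i.e. k = I/(MR²) = 2/3.
Newton's second law down the slope: Mg sinθ − f = Ma. The torque equation fR = Iα (with α = a/R) gives f = kMa.
Combining, a = g sinθ/(1+k) and f = kMa = kMg sinθ/(1+k).
f = (2/3) × 5.83 × 9.8 × sin27.4° / 1.667 ≈ 10.5 N.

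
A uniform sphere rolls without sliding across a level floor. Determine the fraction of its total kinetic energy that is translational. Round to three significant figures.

With I = (2/5)MR², the ratio k = I/(MR²) is 0.4.
Since ω = v/R, the translational part is ½Mv² and the rotational part is ½I(v/R)² = ½kMv²; the total is ½(1+k)Mv².
The translational fraction is therefore 1/(1+k) = 1/1.4 ≈ 0.714.

fraction ≈ 0.714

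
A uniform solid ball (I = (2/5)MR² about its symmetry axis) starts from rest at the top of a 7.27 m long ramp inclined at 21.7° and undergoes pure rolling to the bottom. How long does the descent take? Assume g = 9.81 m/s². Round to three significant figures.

t ≈ 2.37 s

The moment of inertia is (2/5)MR², giving k ≡ I/(MR²) = 0.4.
Translational: Mg sinθ − f = Ma. Rotational about the CM: fR = Iα = kMRa, so f = kMa.
Hence a = g sinθ/(1+k) = 9.81×sin21.7°/1.4 = 2.591 m/s².
Starting from rest, L = ½at², so t = √(2L/a) = √(2×7.27/2.591) ≈ 2.37 s.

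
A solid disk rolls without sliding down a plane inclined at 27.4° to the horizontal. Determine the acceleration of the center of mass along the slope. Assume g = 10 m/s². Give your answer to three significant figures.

The moment of inertia is (1/2)MR², giving k ≡ I/(MR²) = 0.5.
Newton's second law down the slope: Mg sinθ − f = Ma. The torque equation fR = Iα (with α = a/R) gives f = kMa.
Eliminating f: Mg sinθ = (1+k)Ma, so a = g sinθ/(1+k) = 10 × sin27.4° / 1.5 ≈ 3.07 m/s².

a ≈ 3.07 m/s²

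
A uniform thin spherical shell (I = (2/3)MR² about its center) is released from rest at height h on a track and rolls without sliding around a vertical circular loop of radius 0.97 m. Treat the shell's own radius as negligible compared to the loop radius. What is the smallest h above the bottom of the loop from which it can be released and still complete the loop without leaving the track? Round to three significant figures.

h_min ≈ 2.75 m

Here I = (2/3)MR², so the shape factor k = I/(MR²) = 2/3.
At the top, contact is just lost when gravity alone supplies the centripetal force: Mg = Mv_top²/r, i.e. v_top² = gr.
With ω = v/R, the kinetic energy at speed v is ½(1+k)Mv² = (5/6)Mv².
Energy conservation from release (height h) to the top (height 2r): Mgh = Mg(2r) + (5/6)M·gr.
Thus h_min = 2r + (1+k)r/2 = r(2 + 1.667/2) = 0.97 × 2.833 ≈ 2.75 m.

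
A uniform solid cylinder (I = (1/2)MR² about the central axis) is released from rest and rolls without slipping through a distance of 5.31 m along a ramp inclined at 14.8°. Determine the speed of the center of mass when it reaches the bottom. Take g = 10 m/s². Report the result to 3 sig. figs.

v ≈ 4.25 m/s

Here I = (1/2)MR², so the shape factor k = I/(MR²) = 0.5.
Rolling without slipping gives ω = v/R, so the total kinetic energy is ½Mv² + ½Iω² = ½(1+k)Mv² = (3/4)Mv².
The vertical drop is h = L sinθ = 5.31 × sin14.8° = 1.356 m.
Energy conservation: Mgh = (3/4)Mv², so v = √(2gh/(1+k)) = √(2 × 10 × 1.356 / 1.5) ≈ 4.25 m/s.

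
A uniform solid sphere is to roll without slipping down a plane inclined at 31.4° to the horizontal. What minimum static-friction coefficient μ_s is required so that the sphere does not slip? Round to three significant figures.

μ_min ≈ 0.174

The moment of inertia is (2/5)MR², giving k ≡ I/(MR²) = 0.4.
Along the incline Mg sinθ − f = Ma, and torque about the center fR = Iα = kMR²(a/R) gives f = kMa.
These give a = g sinθ/(1+k) and the required friction f = kMg sinθ/(1+k).
The normal force is N = Mg cosθ, so μ_min = f/N = k tanθ/(1+k).
μ_min = 0.4 × tan31.4° / 1.4 ≈ 0.174.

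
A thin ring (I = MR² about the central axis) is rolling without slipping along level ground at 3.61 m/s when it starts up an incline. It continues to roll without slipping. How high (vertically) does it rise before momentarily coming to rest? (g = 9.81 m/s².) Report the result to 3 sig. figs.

h ≈ 1.33 m

For this body I = MR², i.e. k = I/(MR²) = 1.
Rolling without slipping gives ω = v/R, so the total kinetic energy is ½Mv² + ½Iω² = ½(1+k)Mv² = Mv².
All of this converts to potential energy at the highest point: Mv₀² = Mgh.
Thus h = (1+k)v₀²/(2g) = 2 × 3.61² / (2 × 9.81) ≈ 1.33 m.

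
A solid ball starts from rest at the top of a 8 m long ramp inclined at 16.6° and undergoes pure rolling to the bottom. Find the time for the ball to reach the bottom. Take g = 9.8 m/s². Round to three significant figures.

t ≈ 2.83 s

Here I = (2/5)MR², so the shape factor k = I/(MR²) = 0.4.
Along the incline Mg sinθ − f = Ma, and torque about the center fR = Iα = kMR²(a/R) gives f = kMa.
Hence a = g sinθ/(1+k) = 9.8×sin16.6°/1.4 = 2 m/s².
Starting from rest, L = ½at², so t = √(2L/a) = √(2×8/2) ≈ 2.83 s.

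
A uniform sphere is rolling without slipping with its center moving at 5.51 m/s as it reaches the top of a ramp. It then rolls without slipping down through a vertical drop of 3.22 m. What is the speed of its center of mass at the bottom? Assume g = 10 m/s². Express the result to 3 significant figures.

Here I = (2/5)MR², so the shape factor k = I/(MR²) = 0.4.
Pure rolling means v = ωR; then KE = ½Mv² + ½I(v/R)² = ½(1+k)Mv² = (7/10)Mv².
Energy conservation: (7/10)Mv₀² + Mgh = (7/10)Mv², so v² = v₀² + 2gh/(1+k).
v = √(5.51² + 2×10×3.22/1.4) = √76.36 ≈ 8.74 m/s.

v ≈ 8.74 m/s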